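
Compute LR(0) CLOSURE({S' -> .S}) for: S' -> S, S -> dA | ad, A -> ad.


Start: S' -> .S
For each item with dot before a nonterminal B, add B -> .γ for every B-production
Closure: [S' -> .S, S -> .dA, S -> .ad]


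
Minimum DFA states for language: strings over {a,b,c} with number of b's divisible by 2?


Track (count of b) mod 2: states 0..1, accept at 0
Minimal DFA: 2 states


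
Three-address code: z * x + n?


Break into single-operator statements:
t1 = z * x
t2 = t1 + n


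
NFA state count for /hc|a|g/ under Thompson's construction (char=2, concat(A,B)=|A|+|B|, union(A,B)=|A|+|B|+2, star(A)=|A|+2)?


Syntax tree has 4 char leaf(s), 2 union(s), 0 star(s)
chars contribute 4×2 = 8; each union adds +2; each star adds +2
Total: 8 + 4 + 0 = 12 states


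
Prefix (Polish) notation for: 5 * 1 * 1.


left-to-right (same/higher precedence on left): tree is (* (* 5 1) 1)
Prefix: * * 5 1 1


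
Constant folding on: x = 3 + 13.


3 + 13 = 16 at compile time
Optimized: x = 16


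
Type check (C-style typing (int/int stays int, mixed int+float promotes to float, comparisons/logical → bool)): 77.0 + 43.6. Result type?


Operand types: float + float
Rule: mixed int/float promotes to float; int/int stays int
Result type: float


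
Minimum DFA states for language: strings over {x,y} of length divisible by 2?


Track length mod 2: states 0..1, accept at 0
Minimal DFA: 2 states


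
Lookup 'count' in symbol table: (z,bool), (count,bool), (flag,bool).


Lookup 'count' → type bool


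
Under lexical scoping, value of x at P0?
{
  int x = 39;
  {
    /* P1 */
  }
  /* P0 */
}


x declared in the same block as P0
x = 39


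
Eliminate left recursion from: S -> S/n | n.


Left-recursive alternatives: S/n; non-recursive: n
Introduce S': S -> nS', S' -> /nS' | ε


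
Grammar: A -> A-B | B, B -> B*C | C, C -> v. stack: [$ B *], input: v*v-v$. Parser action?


no handle; shift 'v'
Action: shift


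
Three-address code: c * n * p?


Break into single-operator statements:
t1 = c * n
t2 = t1 * p


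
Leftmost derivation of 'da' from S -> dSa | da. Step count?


Derivation: S => da
Steps: 1


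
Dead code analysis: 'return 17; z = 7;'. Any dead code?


statement follows a return and is unreachable
Dead: 'z = 7'


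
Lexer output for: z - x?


Scan left to right, longest-match per lexeme
Tokens: ID(z), OP(-), ID(x)


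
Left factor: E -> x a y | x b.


Common prefix: 'x'
Factored: E -> x E', E' -> a y | b


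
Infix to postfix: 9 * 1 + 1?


Left to right (same or higher precedence on left)
Postfix: 9 1 * 1 +


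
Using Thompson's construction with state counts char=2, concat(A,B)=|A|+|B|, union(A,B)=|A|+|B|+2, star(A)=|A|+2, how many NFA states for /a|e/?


Syntax tree has 2 char leaf(s), 1 union(s), 0 star(s)
chars contribute 2×2 = 4; each union adds +2; each star adds +2
Total: 4 + 2 + 0 = 6 states


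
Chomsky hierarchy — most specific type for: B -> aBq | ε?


Single nonterminal LHS, but a^n q^n is not regular
Classification: Type 2 (Context-Free)


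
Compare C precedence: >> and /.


'/' is multiplicative (level 10); '>>' is shift (level 8)
Higher level binds tighter
'/' has higher precedence than '>>'


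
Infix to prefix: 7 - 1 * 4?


'*' binds tighter: tree is (- 7 (* 1 4))
Prefix: - 7 * 1 4


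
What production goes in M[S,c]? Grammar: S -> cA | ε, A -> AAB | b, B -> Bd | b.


For [S, c]: 'c' ∈ FIRST(cA)
Entry: S -> cA


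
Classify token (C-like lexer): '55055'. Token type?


Pattern: digits only
Type: INTEGER_LITERAL


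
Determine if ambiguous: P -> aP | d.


right-linear, alternatives start with distinct terminals 'a' vs 'd': unique leftmost derivation
Unambiguous


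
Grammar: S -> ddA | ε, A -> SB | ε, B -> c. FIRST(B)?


Per alternative of B: FIRST(c) = {c}
FIRST(B) = {c}


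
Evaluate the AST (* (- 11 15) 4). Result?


Evaluate inner: (- 11 15) = -4
Evaluate root: (* -4 4) = -16
Result: -16


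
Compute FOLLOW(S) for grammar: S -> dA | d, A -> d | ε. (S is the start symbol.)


$ ∈ FOLLOW(S). For each A -> αBβ: add FIRST(β)\{ε} to FOLLOW(B); if β nullable, add FOLLOW(A).
FOLLOW(S) = {$}


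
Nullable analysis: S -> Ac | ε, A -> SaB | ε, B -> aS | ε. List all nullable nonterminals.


A nonterminal is nullable iff some alternative derives ε (directly, or every symbol in it is nullable)
Nullable: {A, B, S}


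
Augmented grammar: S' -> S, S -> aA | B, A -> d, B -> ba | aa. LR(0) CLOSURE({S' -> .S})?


Start: S' -> .S
For each item with dot before a nonterminal B, add B -> .γ for every B-production
Closure: [S' -> .S, S -> .aA, S -> .B, B -> .ba, B -> .aa]


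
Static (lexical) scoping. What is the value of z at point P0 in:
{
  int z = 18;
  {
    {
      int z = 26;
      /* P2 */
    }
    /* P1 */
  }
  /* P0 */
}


z declared in the same block as P0
z = 18


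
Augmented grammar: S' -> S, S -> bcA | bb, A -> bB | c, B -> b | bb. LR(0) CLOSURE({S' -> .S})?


Start: S' -> .S
For each item with dot before a nonterminal B, add B -> .γ for every B-production
Closure: [S' -> .S, S -> .bcA, S -> .bb]


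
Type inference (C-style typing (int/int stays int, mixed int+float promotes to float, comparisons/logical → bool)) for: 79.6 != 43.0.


Operand types: float != float
Rule: comparison yields bool
Result type: bool


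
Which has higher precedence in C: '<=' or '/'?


'/' is multiplicative (level 10); '<=' is relational (level 7)
Higher level binds tighter
'/' has higher precedence than '<='


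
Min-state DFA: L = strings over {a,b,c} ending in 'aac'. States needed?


Track the longest suffix of input matching a prefix of 'aac': 4 classes (prefixes of length 0..3)
Minimal DFA: 4 states


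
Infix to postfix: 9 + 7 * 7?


* has higher precedence, evaluate 7*7 first
Postfix: 9 7 7 * +


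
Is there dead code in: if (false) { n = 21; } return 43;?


condition is constant false, so the whole block is unreachable
Dead: 'if (false) { n = 21; }'


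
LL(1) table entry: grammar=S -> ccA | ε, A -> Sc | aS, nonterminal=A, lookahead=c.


For [A, c]: 'c' ∈ FIRST(Sc)
Entry: A -> Sc


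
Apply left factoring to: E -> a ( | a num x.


Common prefix: 'a'
Factored: E -> a E', E' -> ( | num x


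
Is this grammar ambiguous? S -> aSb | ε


balanced a^n…b^n: each string has a unique parse
Unambiguous


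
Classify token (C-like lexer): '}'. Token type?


Pattern: delimiter/punctuation
Type: PUNCTUATION


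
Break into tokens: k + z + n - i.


Scan left to right, longest-match per lexeme
Tokens: ID(k), OP(+), ID(z), OP(+), ID(n), OP(-), ID(i)


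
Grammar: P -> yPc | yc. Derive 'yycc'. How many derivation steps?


Derivation: P => yPc => yycc
Steps: 2


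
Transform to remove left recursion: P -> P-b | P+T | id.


Left-recursive alternatives: P-b, P+T; non-recursive: id
Introduce P': P -> idP', P' -> -bP' | +TP' | ε


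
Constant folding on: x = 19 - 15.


19 - 15 = 4 at compile time
Optimized: x = 4


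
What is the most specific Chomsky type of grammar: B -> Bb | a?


Left-linear: every RHS is a terminal or one nonterminal followed by a terminal
Classification: Type 3 (Regular)


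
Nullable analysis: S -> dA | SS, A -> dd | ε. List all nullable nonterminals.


A nonterminal is nullable iff some alternative derives ε (directly, or every symbol in it is nullable)
Nullable: {A}


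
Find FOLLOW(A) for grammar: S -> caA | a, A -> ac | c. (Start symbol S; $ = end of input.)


$ ∈ FOLLOW(S). For each A -> αBβ: add FIRST(β)\{ε} to FOLLOW(B); if β nullable, add FOLLOW(A).
FOLLOW(A) = {$}


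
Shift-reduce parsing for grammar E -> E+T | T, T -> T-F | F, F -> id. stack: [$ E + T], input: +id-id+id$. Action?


handle 'E+T' on top; lookahead ∈ FOLLOW(E) = {+, $}
Action: reduce (E -> E+T)


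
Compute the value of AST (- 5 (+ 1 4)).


Evaluate inner: (+ 1 4) = 5
Evaluate root: (- 5 5) = 0
Result: 0


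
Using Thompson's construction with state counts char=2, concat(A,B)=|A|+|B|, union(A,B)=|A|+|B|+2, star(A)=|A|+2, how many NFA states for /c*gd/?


Syntax tree has 3 char leaf(s), 0 union(s), 1 star(s)
chars contribute 3×2 = 6; each union adds +2; each star adds +2
Total: 6 + 0 + 2 = 8 states


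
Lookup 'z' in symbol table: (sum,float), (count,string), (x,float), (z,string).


Lookup 'z' → type string


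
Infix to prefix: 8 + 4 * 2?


'*' binds tighter: tree is (+ 8 (* 4 2))
Prefix: + 8 * 4 2


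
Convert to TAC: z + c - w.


Break into single-operator statements:
t1 = z + c
t2 = t1 - w


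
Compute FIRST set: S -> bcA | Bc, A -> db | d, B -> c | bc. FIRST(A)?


Per alternative of A: FIRST(db) = {d}; FIRST(d) = {d}
FIRST(A) = {d}


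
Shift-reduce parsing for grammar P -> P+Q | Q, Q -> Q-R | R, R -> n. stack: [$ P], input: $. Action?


start symbol P on stack, input exhausted
Action: accept


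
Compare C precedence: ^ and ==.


'==' is equality (level 6); '^' is bitwise XOR (level 4)
Higher level binds tighter
'==' has higher precedence than '^'


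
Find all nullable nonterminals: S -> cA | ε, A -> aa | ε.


A nonterminal is nullable iff some alternative derives ε (directly, or every symbol in it is nullable)
Nullable: {A, S}


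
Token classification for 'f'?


Pattern: letter/underscore followed by alphanumerics, not a keyword
Type: IDENTIFIER


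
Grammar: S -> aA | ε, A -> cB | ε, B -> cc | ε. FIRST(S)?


Per alternative of S: FIRST(aA) = {a}; FIRST(ε) = {ε}
FIRST(S) = {a, ε}


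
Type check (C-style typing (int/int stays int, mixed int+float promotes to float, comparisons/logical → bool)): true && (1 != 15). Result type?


Operand types: bool && bool
Rule: logical operators take bool operands and yield bool
Result type: bool


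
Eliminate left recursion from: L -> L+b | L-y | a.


Left-recursive alternatives: L+b, L-y; non-recursive: a
Introduce L': L -> aL', L' -> +bL' | -yL' | ε


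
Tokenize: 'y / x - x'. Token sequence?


Scan left to right, longest-match per lexeme
Tokens: ID(y), OP(/), ID(x), OP(-), ID(x)


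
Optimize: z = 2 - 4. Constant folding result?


2 - 4 = -2 at compile time
Optimized: z = -2


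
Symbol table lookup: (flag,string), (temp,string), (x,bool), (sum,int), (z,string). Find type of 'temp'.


Lookup 'temp' → type string


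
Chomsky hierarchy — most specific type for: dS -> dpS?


LHS has context (more than one symbol) and |LHS| ≤ |RHS|
Classification: Type 1 (Context-Sensitive)


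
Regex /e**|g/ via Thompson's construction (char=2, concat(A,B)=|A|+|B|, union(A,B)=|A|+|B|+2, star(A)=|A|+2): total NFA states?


Syntax tree has 2 char leaf(s), 1 union(s), 2 star(s)
chars contribute 2×2 = 4; each union adds +2; each star adds +2
Total: 4 + 2 + 4 = 10 states


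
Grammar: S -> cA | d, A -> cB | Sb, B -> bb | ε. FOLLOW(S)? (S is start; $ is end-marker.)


$ ∈ FOLLOW(S). For each A -> αBβ: add FIRST(β)\{ε} to FOLLOW(B); if β nullable, add FOLLOW(A).
FOLLOW(S) = {$, b}


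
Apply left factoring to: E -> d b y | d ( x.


Common prefix: 'd'
Factored: E -> d E', E' -> b y | ( x


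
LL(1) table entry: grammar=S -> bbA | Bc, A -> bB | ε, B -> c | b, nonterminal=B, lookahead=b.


For [B, b]: 'b' ∈ FIRST(b)
Entry: B -> b


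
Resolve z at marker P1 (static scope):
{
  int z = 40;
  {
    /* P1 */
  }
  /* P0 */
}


P1's block does not declare z; resolves to the enclosing declaration at depth 0
z = 40


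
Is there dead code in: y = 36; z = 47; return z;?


y is assigned but never read
Dead: 'y = 36'


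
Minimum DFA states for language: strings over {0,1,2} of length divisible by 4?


Track length mod 4: states 0..3, accept at 0
Minimal DFA: 4 states


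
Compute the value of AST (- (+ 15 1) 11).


Evaluate inner: (+ 15 1) = 16
Evaluate root: (- 16 11) = 5
Result: 5


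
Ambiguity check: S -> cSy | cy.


balanced c^n…y^n: each string has a unique parse
Unambiguous


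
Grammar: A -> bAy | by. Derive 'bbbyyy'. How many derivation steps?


Derivation: A => bAy => bbAyy => bbbyyy
Steps: 3


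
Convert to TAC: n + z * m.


Break into single-operator statements:
t1 = z * m
t2 = n + t1


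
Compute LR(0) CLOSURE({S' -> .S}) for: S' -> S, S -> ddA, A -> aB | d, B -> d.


Start: S' -> .S
For each item with dot before a nonterminal B, add B -> .γ for every B-production
Closure: [S' -> .S, S -> .ddA]


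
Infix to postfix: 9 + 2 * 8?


* has higher precedence, evaluate 2*8 first
Postfix: 9 2 8 * +


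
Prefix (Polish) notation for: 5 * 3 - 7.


left-to-right (same/higher precedence on left): tree is (- (* 5 3) 7)
Prefix: - * 5 3 7


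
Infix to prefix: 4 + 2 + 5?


left-to-right (same/higher precedence on left): tree is (+ (+ 4 2) 5)
Prefix: + + 4 2 5


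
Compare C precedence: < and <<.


'<<' is shift (level 8); '<' is relational (level 7)
Higher level binds tighter
'<<' has higher precedence than '<'


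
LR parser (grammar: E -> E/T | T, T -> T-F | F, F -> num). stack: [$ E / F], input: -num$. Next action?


'F' (not preceded by T-) is the handle for T -> F
Action: reduce (T -> F)


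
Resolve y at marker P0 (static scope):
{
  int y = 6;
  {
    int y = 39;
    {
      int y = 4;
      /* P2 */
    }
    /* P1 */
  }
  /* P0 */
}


y declared in the same block as P0
y = 6


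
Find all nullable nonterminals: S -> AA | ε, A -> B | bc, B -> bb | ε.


A nonterminal is nullable iff some alternative derives ε (directly, or every symbol in it is nullable)
Nullable: {A, B, S}


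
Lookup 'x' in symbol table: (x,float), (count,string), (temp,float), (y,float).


Lookup 'x' → type float


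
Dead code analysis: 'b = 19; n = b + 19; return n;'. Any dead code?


b is read by n's definition; n is returned
No dead code


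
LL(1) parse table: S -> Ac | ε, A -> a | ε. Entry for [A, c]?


For [A, c]: ε is nullable and 'c' ∈ FOLLOW(A)
Entry: A -> ε


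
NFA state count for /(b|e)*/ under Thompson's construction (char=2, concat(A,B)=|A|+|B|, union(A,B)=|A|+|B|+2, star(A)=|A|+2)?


Syntax tree has 2 char leaf(s), 1 union(s), 1 star(s)
chars contribute 2×2 = 4; each union adds +2; each star adds +2
Total: 4 + 2 + 2 = 8 states


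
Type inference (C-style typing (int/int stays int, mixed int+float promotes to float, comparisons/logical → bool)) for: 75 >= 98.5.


Operand types: int >= float
Rule: comparison yields bool
Result type: bool


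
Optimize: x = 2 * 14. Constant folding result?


2 * 14 = 28 at compile time
Optimized: x = 28


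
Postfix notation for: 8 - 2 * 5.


* has higher precedence, evaluate 2*5 first
Postfix: 8 2 5 * -


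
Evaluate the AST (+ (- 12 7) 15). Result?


Evaluate inner: (- 12 7) = 5
Evaluate root: (+ 5 15) = 20
Result: 20


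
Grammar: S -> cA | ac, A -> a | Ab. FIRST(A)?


Per alternative of A: FIRST(a) = {a}; FIRST(Ab) = {a}
FIRST(A) = {a}


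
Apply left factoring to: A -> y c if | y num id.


Common prefix: 'y'
Factored: A -> y A', A' -> c if | num id


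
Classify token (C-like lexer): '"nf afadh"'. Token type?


Pattern: double-quoted sequence
Type: STRING_LITERAL


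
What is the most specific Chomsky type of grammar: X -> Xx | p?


Left-linear: every RHS is a terminal or one nonterminal followed by a terminal
Classification: Type 3 (Regular)


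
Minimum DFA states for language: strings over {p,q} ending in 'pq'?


Track the longest suffix of input matching a prefix of 'pq': 3 classes (prefixes of length 0..2)
Minimal DFA: 3 states


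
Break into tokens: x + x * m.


Scan left to right, longest-match per lexeme
Tokens: ID(x), OP(+), ID(x), OP(*), ID(m)


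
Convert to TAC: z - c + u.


Break into single-operator statements:
t1 = z - c
t2 = t1 + u


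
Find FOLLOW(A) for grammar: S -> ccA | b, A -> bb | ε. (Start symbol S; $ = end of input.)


$ ∈ FOLLOW(S). For each A -> αBβ: add FIRST(β)\{ε} to FOLLOW(B); if β nullable, add FOLLOW(A).
FOLLOW(A) = {$}


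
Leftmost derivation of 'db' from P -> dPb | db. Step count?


Derivation: P => db
Steps: 1


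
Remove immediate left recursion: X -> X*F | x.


Left-recursive alternatives: X*F; non-recursive: x
Introduce X': X -> xX', X' -> *FX' | ε


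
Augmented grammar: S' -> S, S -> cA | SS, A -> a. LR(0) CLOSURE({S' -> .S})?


Start: S' -> .S
For each item with dot before a nonterminal B, add B -> .γ for every B-production
Closure: [S' -> .S, S -> .cA, S -> .SS]


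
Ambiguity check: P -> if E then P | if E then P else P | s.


dangling else: 'if E then if E then s else s' parses two ways
Ambiguous


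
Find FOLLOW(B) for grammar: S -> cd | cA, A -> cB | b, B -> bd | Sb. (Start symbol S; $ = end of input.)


$ ∈ FOLLOW(S). For each A -> αBβ: add FIRST(β)\{ε} to FOLLOW(B); if β nullable, add FOLLOW(A).
FOLLOW(B) = {$, b}


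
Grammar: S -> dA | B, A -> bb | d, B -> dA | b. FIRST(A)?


Per alternative of A: FIRST(bb) = {b}; FIRST(d) = {d}
FIRST(A) = {b, d}


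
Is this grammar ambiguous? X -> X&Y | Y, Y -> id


precedence layered via separate nonterminal Y: deterministic
Unambiguous


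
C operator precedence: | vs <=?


'<=' is relational (level 7); '|' is bitwise OR (level 3)
Higher level binds tighter
'<=' has higher precedence than '|'


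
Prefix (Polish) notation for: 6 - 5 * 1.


'*' binds tighter: tree is (- 6 (* 5 1))
Prefix: - 6 * 5 1


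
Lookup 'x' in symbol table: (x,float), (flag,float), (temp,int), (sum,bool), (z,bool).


Lookup 'x' → type float


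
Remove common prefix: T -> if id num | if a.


Common prefix: 'if'
Factored: T -> if T', T' -> id num | a


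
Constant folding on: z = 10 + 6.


10 + 6 = 16 at compile time
Optimized: z = 16


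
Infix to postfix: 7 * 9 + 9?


Left to right (same or higher precedence on left)
Postfix: 7 9 * 9 +


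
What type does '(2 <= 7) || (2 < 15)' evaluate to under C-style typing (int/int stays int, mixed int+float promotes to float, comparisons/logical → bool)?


Operand types: bool || bool
Rule: logical operators take bool operands and yield bool
Result type: bool


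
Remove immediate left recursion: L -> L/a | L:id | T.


Left-recursive alternatives: L/a, L:id; non-recursive: T
Introduce L': L -> TL', L' -> /aL' | :idL' | ε


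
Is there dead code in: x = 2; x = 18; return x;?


first assignment to x is overwritten before any read
Dead: 'x = 2'


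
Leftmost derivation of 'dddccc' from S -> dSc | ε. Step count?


Derivation: S => dSc => ddScc => dddSccc => dddccc
Steps: 4


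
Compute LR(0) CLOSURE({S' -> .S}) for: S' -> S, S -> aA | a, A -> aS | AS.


Start: S' -> .S
For each item with dot before a nonterminal B, add B -> .γ for every B-production
Closure: [S' -> .S, S -> .aA, S -> .a]


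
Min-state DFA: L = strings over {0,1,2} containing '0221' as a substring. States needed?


KMP-style automaton: 4 progress states + 1 absorbing accept = 5
Minimal DFA: 5 states


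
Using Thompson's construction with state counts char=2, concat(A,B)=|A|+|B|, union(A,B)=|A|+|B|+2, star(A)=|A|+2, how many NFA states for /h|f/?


Syntax tree has 2 char leaf(s), 1 union(s), 0 star(s)
chars contribute 2×2 = 4; each union adds +2; each star adds +2
Total: 4 + 2 + 0 = 6 states


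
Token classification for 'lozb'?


Pattern: letter/underscore followed by alphanumerics, not a keyword
Type: IDENTIFIER


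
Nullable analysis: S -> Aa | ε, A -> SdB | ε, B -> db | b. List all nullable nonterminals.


A nonterminal is nullable iff some alternative derives ε (directly, or every symbol in it is nullable)
Nullable: {A, S}


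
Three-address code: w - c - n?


Break into single-operator statements:
t1 = w - c
t2 = t1 - n


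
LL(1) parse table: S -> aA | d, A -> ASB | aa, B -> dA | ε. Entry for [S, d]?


For [S, d]: 'd' ∈ FIRST(d)
Entry: S -> d


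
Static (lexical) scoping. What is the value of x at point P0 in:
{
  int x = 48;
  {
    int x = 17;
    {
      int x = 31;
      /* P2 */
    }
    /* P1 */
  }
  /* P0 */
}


x declared in the same block as P0
x = 48


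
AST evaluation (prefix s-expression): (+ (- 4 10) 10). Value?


Evaluate inner: (- 4 10) = -6
Evaluate root: (+ -6 10) = 4
Result: 4


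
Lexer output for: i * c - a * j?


Scan left to right, longest-match per lexeme
Tokens: ID(i), OP(*), ID(c), OP(-), ID(a), OP(*), ID(j)


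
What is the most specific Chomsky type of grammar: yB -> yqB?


LHS has context (more than one symbol) and |LHS| ≤ |RHS|
Classification: Type 1 (Context-Sensitive)


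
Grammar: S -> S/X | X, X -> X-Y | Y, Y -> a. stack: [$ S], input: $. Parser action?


start symbol S on stack, input exhausted
Action: accept


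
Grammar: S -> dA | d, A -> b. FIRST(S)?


Per alternative of S: FIRST(dA) = {d}; FIRST(d) = {d}
FIRST(S) = {d}


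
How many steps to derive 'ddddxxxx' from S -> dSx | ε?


Derivation: S => dSx => ddSxx => dddSxxx => ddddSxxxx => ddddxxxx
Steps: 5


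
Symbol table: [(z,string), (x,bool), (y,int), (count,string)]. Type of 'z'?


Lookup 'z' → type string


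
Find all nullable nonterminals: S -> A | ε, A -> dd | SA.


A nonterminal is nullable iff some alternative derives ε (directly, or every symbol in it is nullable)
Nullable: {S}


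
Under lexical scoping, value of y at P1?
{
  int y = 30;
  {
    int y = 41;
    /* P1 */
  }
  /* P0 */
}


y declared in the same block as P1
y = 41


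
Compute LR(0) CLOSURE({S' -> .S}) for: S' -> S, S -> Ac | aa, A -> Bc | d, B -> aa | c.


Start: S' -> .S
For each item with dot before a nonterminal B, add B -> .γ for every B-production
Closure: [S' -> .S, S -> .Ac, S -> .aa, A -> .Bc, A -> .d, B -> .aa, B -> .c]


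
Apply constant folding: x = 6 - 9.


6 - 9 = -3 at compile time
Optimized: x = -3


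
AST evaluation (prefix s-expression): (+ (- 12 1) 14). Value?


Evaluate inner: (- 12 1) = 11
Evaluate root: (+ 11 14) = 25
Result: 25


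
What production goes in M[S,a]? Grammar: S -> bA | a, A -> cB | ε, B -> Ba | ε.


For [S, a]: 'a' ∈ FIRST(a)
Entry: S -> a


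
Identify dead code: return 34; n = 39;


statement follows a return and is unreachable
Dead: 'n = 39'


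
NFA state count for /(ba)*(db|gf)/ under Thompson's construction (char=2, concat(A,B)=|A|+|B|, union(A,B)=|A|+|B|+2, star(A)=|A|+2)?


Syntax tree has 6 char leaf(s), 1 union(s), 1 star(s)
chars contribute 6×2 = 12; each union adds +2; each star adds +2
Total: 12 + 2 + 2 = 16 states


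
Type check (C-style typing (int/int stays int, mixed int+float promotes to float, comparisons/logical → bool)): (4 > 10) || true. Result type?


Operand types: bool || bool
Rule: logical operators take bool operands and yield bool
Result type: bool


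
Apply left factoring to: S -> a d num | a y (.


Common prefix: 'a'
Factored: S -> a S', S' -> d num | y (


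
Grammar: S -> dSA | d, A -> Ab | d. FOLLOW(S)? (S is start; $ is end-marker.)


$ ∈ FOLLOW(S). For each A -> αBβ: add FIRST(β)\{ε} to FOLLOW(B); if β nullable, add FOLLOW(A).
FOLLOW(S) = {$, d}


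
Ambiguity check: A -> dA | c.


right-linear, alternatives start with distinct terminals 'd' vs 'c': unique leftmost derivation
Unambiguous


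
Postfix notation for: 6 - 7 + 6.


Left to right (same or higher precedence on left)
Postfix: 6 7 - 6 +


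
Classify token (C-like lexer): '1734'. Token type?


Pattern: digits only
Type: INTEGER_LITERAL


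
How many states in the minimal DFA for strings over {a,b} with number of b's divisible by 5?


Track (count of b) mod 5: states 0..4, accept at 0
Minimal DFA: 5 states


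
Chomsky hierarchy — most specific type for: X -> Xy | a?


Left-linear: every RHS is a terminal or one nonterminal followed by a terminal
Classification: Type 3 (Regular)


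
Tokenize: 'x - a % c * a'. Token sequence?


Scan left to right, longest-match per lexeme
Tokens: ID(x), OP(-), ID(a), OP(%), ID(c), OP(*), ID(a)


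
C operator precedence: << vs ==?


'<<' is shift (level 8); '==' is equality (level 6)
Higher level binds tighter
'<<' has higher precedence than '=='


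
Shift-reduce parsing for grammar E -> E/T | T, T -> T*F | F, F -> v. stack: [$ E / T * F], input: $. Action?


handle 'T*F' on top
Action: reduce (T -> T*F)


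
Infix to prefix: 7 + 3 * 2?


'*' binds tighter: tree is (+ 7 (* 3 2))
Prefix: + 7 * 3 2


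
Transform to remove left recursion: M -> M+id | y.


Left-recursive alternatives: M+id; non-recursive: y
Introduce M': M -> yM', M' -> +idM' | ε


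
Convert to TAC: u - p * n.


Break into single-operator statements:
t1 = p * n
t2 = u - t1


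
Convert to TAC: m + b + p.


Break into single-operator statements:
t1 = m + b
t2 = t1 + p


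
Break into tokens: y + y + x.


Scan left to right, longest-match per lexeme
Tokens: ID(y), OP(+), ID(y), OP(+), ID(x)


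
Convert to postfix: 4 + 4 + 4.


Left to right (same or higher precedence on left)
Postfix: 4 4 + 4 +


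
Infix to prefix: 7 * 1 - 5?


left-to-right (same/higher precedence on left): tree is (- (* 7 1) 5)
Prefix: - * 7 1 5


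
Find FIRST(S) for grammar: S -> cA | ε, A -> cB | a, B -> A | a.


Per alternative of S: FIRST(cA) = {c}; FIRST(ε) = {ε}
FIRST(S) = {c, ε}


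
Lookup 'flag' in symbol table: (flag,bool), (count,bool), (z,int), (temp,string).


Lookup 'flag' → type bool


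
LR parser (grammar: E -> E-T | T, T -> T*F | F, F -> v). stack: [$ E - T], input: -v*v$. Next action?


handle 'E-T' on top; lookahead ∈ FOLLOW(E) = {-, $}
Action: reduce (E -> E-T)


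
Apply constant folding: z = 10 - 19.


10 - 19 = -9 at compile time
Optimized: z = -9


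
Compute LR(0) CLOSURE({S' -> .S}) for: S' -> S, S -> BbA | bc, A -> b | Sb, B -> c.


Start: S' -> .S
For each item with dot before a nonterminal B, add B -> .γ for every B-production
Closure: [S' -> .S, S -> .BbA, S -> .bc, B -> .c]


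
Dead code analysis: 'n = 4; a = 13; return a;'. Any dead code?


n is assigned but never read
Dead: 'n = 4'


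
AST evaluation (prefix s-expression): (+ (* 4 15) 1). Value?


Evaluate inner: (* 4 15) = 60
Evaluate root: (+ 60 1) = 61
Result: 61


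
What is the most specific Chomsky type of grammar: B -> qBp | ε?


Single nonterminal LHS, but q^n p^n is not regular
Classification: Type 2 (Context-Free)


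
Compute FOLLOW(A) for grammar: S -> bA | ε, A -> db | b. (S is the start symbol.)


$ ∈ FOLLOW(S). For each A -> αBβ: add FIRST(β)\{ε} to FOLLOW(B); if β nullable, add FOLLOW(A).
FOLLOW(A) = {$}


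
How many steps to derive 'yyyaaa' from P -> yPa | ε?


Derivation: P => yPa => yyPaa => yyyPaaa => yyyaaa
Steps: 4


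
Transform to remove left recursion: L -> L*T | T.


Left-recursive alternatives: L*T; non-recursive: T
Introduce L': L -> TL', L' -> *TL' | ε


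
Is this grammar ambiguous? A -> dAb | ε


balanced d^n…b^n: each string has a unique parse
Unambiguous


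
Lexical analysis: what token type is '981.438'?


Pattern: digits with a decimal point
Type: FLOAT_LITERAL


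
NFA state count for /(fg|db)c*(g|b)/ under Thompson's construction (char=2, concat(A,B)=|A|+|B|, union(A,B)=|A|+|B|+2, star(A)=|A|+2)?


Syntax tree has 7 char leaf(s), 2 union(s), 1 star(s)
chars contribute 7×2 = 14; each union adds +2; each star adds +2
Total: 14 + 4 + 2 = 20 states


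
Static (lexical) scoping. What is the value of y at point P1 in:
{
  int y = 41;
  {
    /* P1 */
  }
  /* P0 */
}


P1's block does not declare y; resolves to the enclosing declaration at depth 0
y = 41


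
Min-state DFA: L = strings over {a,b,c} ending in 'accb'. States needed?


Track the longest suffix of input matching a prefix of 'accb': 5 classes (prefixes of length 0..4)
Minimal DFA: 5 states


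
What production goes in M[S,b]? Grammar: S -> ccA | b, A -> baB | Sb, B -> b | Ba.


For [S, b]: 'b' ∈ FIRST(b)
Entry: S -> b


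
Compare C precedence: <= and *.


'*' is multiplicative (level 10); '<=' is relational (level 7)
Higher level binds tighter
'*' has higher precedence than '<='


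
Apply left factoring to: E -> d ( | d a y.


Common prefix: 'd'
Factored: E -> d E', E' -> ( | a y


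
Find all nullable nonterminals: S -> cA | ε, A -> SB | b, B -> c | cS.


A nonterminal is nullable iff some alternative derives ε (directly, or every symbol in it is nullable)
Nullable: {S}


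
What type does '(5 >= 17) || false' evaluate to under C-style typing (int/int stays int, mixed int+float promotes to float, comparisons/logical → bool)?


Operand types: bool || bool
Rule: logical operators take bool operands and yield bool
Result type: bool


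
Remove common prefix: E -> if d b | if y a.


Common prefix: 'if'
Factored: E -> if E', E' -> d b | y a


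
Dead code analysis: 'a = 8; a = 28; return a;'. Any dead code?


first assignment to a is overwritten before any read
Dead: 'a = 8'


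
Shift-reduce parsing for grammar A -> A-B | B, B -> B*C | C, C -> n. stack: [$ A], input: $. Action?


start symbol A on stack, input exhausted
Action: accept


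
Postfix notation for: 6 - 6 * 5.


* has higher precedence, evaluate 6*5 first
Postfix: 6 6 5 * -


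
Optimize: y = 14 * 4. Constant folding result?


14 * 4 = 56 at compile time
Optimized: y = 56


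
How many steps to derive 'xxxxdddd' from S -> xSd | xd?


Derivation: S => xSd => xxSdd => xxxSddd => xxxxdddd
Steps: 4


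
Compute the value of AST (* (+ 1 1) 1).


Evaluate inner: (+ 1 1) = 2
Evaluate root: (* 2 1) = 2
Result: 2


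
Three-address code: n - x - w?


Break into single-operator statements:
t1 = n - x
t2 = t1 - w


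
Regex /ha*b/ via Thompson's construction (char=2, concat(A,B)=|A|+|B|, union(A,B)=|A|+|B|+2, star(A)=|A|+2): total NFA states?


Syntax tree has 3 char leaf(s), 0 union(s), 1 star(s)
chars contribute 3×2 = 6; each union adds +2; each star adds +2
Total: 6 + 0 + 2 = 8 states


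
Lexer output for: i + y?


Scan left to right, longest-match per lexeme
Tokens: ID(i), OP(+), ID(y)


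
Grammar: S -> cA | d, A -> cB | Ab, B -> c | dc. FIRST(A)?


Per alternative of A: FIRST(cB) = {c}; FIRST(Ab) = {c}
FIRST(A) = {c}


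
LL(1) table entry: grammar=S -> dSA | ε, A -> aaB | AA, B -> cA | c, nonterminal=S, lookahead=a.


For [S, a]: ε is nullable and 'a' ∈ FOLLOW(S)
Entry: S -> ε


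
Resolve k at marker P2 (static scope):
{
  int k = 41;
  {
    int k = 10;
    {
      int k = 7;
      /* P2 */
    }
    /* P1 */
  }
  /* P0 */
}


k declared in the same block as P2
k = 7


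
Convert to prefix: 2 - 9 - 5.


left-to-right (same/higher precedence on left): tree is (- (- 2 9) 5)
Prefix: - - 2 9 5


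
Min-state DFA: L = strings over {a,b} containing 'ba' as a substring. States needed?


KMP-style automaton: 2 progress states + 1 absorbing accept = 3
Minimal DFA: 3 states


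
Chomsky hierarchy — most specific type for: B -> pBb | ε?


Single nonterminal LHS, but p^n b^n is not regular
Classification: Type 2 (Context-Free)


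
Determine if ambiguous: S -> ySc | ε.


balanced y^n…c^n: each string has a unique parse
Unambiguous


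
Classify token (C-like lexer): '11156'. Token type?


Pattern: digits only
Type: INTEGER_LITERAL


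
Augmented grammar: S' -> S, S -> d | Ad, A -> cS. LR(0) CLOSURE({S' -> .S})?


Start: S' -> .S
For each item with dot before a nonterminal B, add B -> .γ for every B-production
Closure: [S' -> .S, S -> .d, S -> .Ad, A -> .cS]


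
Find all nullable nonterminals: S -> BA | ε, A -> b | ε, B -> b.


A nonterminal is nullable iff some alternative derives ε (directly, or every symbol in it is nullable)
Nullable: {A, S}


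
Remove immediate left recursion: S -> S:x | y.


Left-recursive alternatives: S:x; non-recursive: y
Introduce S': S -> yS', S' -> :xS' | ε


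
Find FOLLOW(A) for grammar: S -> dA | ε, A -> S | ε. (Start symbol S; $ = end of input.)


$ ∈ FOLLOW(S). For each A -> αBβ: add FIRST(β)\{ε} to FOLLOW(B); if β nullable, add FOLLOW(A).
FOLLOW(A) = {$}


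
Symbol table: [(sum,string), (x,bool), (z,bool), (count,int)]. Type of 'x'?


Lookup 'x' → type bool


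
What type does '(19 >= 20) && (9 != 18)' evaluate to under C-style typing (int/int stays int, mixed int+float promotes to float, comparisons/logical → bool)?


Operand types: bool && bool
Rule: logical operators take bool operands and yield bool
Result type: bool


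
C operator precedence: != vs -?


'-' is additive (level 9); '!=' is equality (level 6)
Higher level binds tighter
'-' has higher precedence than '!='


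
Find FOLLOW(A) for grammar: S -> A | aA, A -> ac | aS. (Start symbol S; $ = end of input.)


$ ∈ FOLLOW(S). For each A -> αBβ: add FIRST(β)\{ε} to FOLLOW(B); if β nullable, add FOLLOW(A).
FOLLOW(A) = {$}


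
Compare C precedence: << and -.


'-' is additive (level 9); '<<' is shift (level 8)
Higher level binds tighter
'-' has higher precedence than '<<'


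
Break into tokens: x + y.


Scan left to right, longest-match per lexeme
Tokens: ID(x), OP(+), ID(y)


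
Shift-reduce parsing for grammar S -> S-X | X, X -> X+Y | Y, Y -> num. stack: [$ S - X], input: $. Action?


handle 'S-X' on top; lookahead ∈ FOLLOW(S) = {-, $}
Action: reduce (S -> S-X)


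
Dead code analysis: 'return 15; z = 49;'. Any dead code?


statement follows a return and is unreachable
Dead: 'z = 49'


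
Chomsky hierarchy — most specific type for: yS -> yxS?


LHS has context (more than one symbol) and |LHS| ≤ |RHS|
Classification: Type 1 (Context-Sensitive)


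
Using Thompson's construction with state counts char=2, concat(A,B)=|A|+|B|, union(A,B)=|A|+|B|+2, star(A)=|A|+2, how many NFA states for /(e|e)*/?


Syntax tree has 2 char leaf(s), 1 union(s), 1 star(s)
chars contribute 2×2 = 4; each union adds +2; each star adds +2
Total: 4 + 2 + 2 = 8 states


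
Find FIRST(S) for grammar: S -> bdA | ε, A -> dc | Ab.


Per alternative of S: FIRST(bdA) = {b}; FIRST(ε) = {ε}
FIRST(S) = {b, ε}


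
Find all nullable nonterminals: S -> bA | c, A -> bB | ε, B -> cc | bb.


A nonterminal is nullable iff some alternative derives ε (directly, or every symbol in it is nullable)
Nullable: {A}


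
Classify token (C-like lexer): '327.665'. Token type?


Pattern: digits with a decimal point
Type: FLOAT_LITERAL


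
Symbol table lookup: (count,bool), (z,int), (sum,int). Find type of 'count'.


Lookup 'count' → type bool


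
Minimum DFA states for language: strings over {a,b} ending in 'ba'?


Track the longest suffix of input matching a prefix of 'ba': 3 classes (prefixes of length 0..2)
Minimal DFA: 3 states


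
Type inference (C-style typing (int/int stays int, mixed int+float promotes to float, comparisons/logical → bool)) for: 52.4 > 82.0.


Operand types: float > float
Rule: comparison yields bool
Result type: bool


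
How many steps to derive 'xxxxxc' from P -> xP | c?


Derivation: P => xP => xxP => xxxP => xxxxP => xxxxxP => xxxxxc
Steps: 6


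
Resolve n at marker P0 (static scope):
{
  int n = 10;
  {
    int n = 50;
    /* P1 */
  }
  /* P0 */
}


n declared in the same block as P0
n = 10


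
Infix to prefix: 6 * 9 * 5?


left-to-right (same/higher precedence on left): tree is (* (* 6 9) 5)
Prefix: * * 6 9 5


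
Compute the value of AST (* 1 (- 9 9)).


Evaluate inner: (- 9 9) = 0
Evaluate root: (* 1 0) = 0
Result: 0


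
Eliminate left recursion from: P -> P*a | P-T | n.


Left-recursive alternatives: P*a, P-T; non-recursive: n
Introduce P': P -> nP', P' -> *aP' | -TP' | ε


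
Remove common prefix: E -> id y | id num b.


Common prefix: 'id'
Factored: E -> id E', E' -> y | num b


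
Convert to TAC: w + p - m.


Break into single-operator statements:
t1 = w + p
t2 = t1 - m


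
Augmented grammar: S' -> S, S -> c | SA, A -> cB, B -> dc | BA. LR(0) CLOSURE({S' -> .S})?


Start: S' -> .S
For each item with dot before a nonterminal B, add B -> .γ for every B-production
Closure: [S' -> .S, S -> .c, S -> .SA]


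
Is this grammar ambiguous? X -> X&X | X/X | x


'x&x/x' has two parse trees (no precedence encoded between & and /)
Ambiguous


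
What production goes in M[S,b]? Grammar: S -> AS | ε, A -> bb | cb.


For [S, b]: 'b' ∈ FIRST(AS)
Entry: S -> AS


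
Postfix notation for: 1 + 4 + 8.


Left to right (same or higher precedence on left)
Postfix: 1 4 + 8 +


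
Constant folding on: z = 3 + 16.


3 + 16 = 19 at compile time
Optimized: z = 19


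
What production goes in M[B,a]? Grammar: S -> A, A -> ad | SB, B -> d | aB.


For [B, a]: 'a' ∈ FIRST(aB)
Entry: B -> aB


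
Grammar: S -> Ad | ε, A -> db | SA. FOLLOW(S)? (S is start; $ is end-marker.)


$ ∈ FOLLOW(S). For each A -> αBβ: add FIRST(β)\{ε} to FOLLOW(B); if β nullable, add FOLLOW(A).
FOLLOW(S) = {$, d}


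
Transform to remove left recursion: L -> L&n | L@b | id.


Left-recursive alternatives: L&n, L@b; non-recursive: id
Introduce L': L -> idL', L' -> &nL' | @bL' | ε


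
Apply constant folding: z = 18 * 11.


18 * 11 = 198 at compile time
Optimized: z = 198


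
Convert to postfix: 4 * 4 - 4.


Left to right (same or higher precedence on left)
Postfix: 4 4 * 4 -


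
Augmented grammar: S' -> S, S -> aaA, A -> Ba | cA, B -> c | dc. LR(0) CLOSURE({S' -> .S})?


Start: S' -> .S
For each item with dot before a nonterminal B, add B -> .γ for every B-production
Closure: [S' -> .S, S -> .aaA]


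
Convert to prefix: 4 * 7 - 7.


left-to-right (same/higher precedence on left): tree is (- (* 4 7) 7)
Prefix: - * 4 7 7


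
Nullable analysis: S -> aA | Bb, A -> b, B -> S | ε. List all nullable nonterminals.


A nonterminal is nullable iff some alternative derives ε (directly, or every symbol in it is nullable)
Nullable: {B}


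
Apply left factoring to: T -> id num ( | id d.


Common prefix: 'id'
Factored: T -> id T', T' -> num ( | d


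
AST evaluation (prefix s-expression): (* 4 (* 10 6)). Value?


Evaluate inner: (* 10 6) = 60
Evaluate root: (* 4 60) = 240
Result: 240


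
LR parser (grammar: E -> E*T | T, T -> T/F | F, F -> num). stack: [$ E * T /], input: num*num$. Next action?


no handle; shift 'num'
Action: shift


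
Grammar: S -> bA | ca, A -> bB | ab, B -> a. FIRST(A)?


Per alternative of A: FIRST(bB) = {b}; FIRST(ab) = {a}
FIRST(A) = {a, b}


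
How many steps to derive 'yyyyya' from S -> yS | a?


Derivation: S => yS => yyS => yyyS => yyyyS => yyyyyS => yyyyya
Steps: 6


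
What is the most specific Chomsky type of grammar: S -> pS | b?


Right-linear: every RHS is a terminal or a terminal followed by one nonterminal
Classification: Type 3 (Regular)


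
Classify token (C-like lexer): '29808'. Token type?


Pattern: digits only
Type: INTEGER_LITERAL


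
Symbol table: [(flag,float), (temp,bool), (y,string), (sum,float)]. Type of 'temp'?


Lookup 'temp' → type bool
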